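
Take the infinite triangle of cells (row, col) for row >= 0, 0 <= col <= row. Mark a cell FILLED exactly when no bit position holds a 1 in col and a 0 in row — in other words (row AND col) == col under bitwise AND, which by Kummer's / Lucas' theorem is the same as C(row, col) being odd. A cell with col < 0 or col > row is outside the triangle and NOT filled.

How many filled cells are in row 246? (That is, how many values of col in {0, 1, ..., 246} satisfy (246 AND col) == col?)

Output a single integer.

Answer: 64

Derivation:
246 in binary = 11110110
popcount(246) = number of 1-bits in 11110110 = 6
A col c satisfies (246 AND c) == c iff every set bit of c is also set in 246; each of the 6 set bits of 246 can independently be on or off in c.
count = 2^6 = 64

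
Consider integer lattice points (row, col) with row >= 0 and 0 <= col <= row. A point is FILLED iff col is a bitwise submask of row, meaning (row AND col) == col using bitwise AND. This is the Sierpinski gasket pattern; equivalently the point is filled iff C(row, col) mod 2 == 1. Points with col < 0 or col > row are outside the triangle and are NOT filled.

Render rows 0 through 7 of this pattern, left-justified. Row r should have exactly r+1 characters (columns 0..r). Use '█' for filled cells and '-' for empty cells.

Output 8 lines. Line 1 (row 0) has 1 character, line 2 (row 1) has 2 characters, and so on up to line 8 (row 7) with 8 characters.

Answer: █
██
█-█
████
█---█
██--██
█-█-█-█
████████

Derivation:
r0=0: █
r1=1: ██
r2=10: █-█
r3=11: ████
r4=100: █---█
r5=101: ██--██
r6=110: █-█-█-█
r7=111: ████████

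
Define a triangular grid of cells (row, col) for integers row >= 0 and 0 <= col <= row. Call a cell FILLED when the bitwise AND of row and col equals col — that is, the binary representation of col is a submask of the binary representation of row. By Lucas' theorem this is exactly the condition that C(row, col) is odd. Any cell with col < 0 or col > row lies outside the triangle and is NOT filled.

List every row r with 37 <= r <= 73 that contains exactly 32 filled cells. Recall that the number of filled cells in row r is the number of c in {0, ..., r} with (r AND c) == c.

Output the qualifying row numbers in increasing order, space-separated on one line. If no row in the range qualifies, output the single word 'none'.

Row r has 2^popcount(r) filled cells, so we need popcount(r) = log2(32) = 5.
Scan r = 37..73 and keep those with exactly 5 one-bits:
r=37=100101 popcount=3 -> skip
r=38=100110 popcount=3 -> skip
r=39=100111 popcount=4 -> skip
r=40=101000 popcount=2 -> skip
r=41=101001 popcount=3 -> skip
r=42=101010 popcount=3 -> skip
r=43=101011 popcount=4 -> skip
r=44=101100 popcount=3 -> skip
r=45=101101 popcount=4 -> skip
r=46=101110 popcount=4 -> skip
r=47=101111 popcount=5 -> KEEP
r=48=110000 popcount=2 -> skip
r=49=110001 popcount=3 -> skip
r=50=110010 popcount=3 -> skip
r=51=110011 popcount=4 -> skip
r=52=110100 popcount=3 -> skip
r=53=110101 popcount=4 -> skip
r=54=110110 popcount=4 -> skip
r=55=110111 popcount=5 -> KEEP
r=56=111000 popcount=3 -> skip
r=57=111001 popcount=4 -> skip
r=58=111010 popcount=4 -> skip
r=59=111011 popcount=5 -> KEEP
r=60=111100 popcount=4 -> skip
r=61=111101 popcount=5 -> KEEP
r=62=111110 popcount=5 -> KEEP
r=63=111111 popcount=6 -> skip
r=64=1000000 popcount=1 -> skip
r=65=1000001 popcount=2 -> skip
r=66=1000010 popcount=2 -> skip
r=67=1000011 popcount=3 -> skip
r=68=1000100 popcount=2 -> skip
r=69=1000101 popcount=3 -> skip
r=70=1000110 popcount=3 -> skip
r=71=1000111 popcount=4 -> skip
r=72=1001000 popcount=2 -> skip
r=73=1001001 popcount=3 -> skip
Kept rows: 47 55 59 61 62

Answer: 47 55 59 61 62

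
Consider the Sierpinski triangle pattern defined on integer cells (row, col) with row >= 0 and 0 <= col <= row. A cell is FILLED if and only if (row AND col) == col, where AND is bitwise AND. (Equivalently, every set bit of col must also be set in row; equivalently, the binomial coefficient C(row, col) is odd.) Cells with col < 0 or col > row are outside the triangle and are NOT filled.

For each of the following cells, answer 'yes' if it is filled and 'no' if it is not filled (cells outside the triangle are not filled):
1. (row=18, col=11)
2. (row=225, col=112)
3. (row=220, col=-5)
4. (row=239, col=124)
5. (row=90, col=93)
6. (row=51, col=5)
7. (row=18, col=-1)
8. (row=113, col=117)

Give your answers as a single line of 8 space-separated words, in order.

(18,11): row=0b10010, col=0b1011, row AND col = 0b10 = 2; 2 != 11 -> empty
(225,112): row=0b11100001, col=0b1110000, row AND col = 0b1100000 = 96; 96 != 112 -> empty
(220,-5): col outside [0, 220] -> not filled
(239,124): row=0b11101111, col=0b1111100, row AND col = 0b1101100 = 108; 108 != 124 -> empty
(90,93): col outside [0, 90] -> not filled
(51,5): row=0b110011, col=0b101, row AND col = 0b1 = 1; 1 != 5 -> empty
(18,-1): col outside [0, 18] -> not filled
(113,117): col outside [0, 113] -> not filled

Answer: no no no no no no no no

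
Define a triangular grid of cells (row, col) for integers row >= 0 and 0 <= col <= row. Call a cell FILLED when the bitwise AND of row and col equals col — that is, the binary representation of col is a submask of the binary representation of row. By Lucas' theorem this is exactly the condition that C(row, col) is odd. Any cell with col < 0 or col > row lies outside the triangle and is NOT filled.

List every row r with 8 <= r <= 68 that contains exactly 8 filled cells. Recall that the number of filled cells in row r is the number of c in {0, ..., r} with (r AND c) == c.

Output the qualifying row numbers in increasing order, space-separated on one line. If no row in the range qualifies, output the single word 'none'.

Answer: 11 13 14 19 21 22 25 26 28 35 37 38 41 42 44 49 50 52 56 67

Derivation:
Row r has 2^popcount(r) filled cells, so we need popcount(r) = log2(8) = 3.
Scan r = 8..68 and keep those with exactly 3 one-bits:
r=8=1000 popcount=1 -> skip
r=9=1001 popcount=2 -> skip
r=10=1010 popcount=2 -> skip
r=11=1011 popcount=3 -> KEEP
r=12=1100 popcount=2 -> skip
r=13=1101 popcount=3 -> KEEP
r=14=1110 popcount=3 -> KEEP
r=15=1111 popcount=4 -> skip
r=16=10000 popcount=1 -> skip
r=17=10001 popcount=2 -> skip
r=18=10010 popcount=2 -> skip
r=19=10011 popcount=3 -> KEEP
r=20=10100 popcount=2 -> skip
r=21=10101 popcount=3 -> KEEP
r=22=10110 popcount=3 -> KEEP
r=23=10111 popcount=4 -> skip
r=24=11000 popcount=2 -> skip
r=25=11001 popcount=3 -> KEEP
r=26=11010 popcount=3 -> KEEP
r=27=11011 popcount=4 -> skip
r=28=11100 popcount=3 -> KEEP
r=29=11101 popcount=4 -> skip
r=30=11110 popcount=4 -> skip
r=31=11111 popcount=5 -> skip
r=32=100000 popcount=1 -> skip
r=33=100001 popcount=2 -> skip
r=34=100010 popcount=2 -> skip
r=35=100011 popcount=3 -> KEEP
r=36=100100 popcount=2 -> skip
r=37=100101 popcount=3 -> KEEP
r=38=100110 popcount=3 -> KEEP
r=39=100111 popcount=4 -> skip
r=40=101000 popcount=2 -> skip
r=41=101001 popcount=3 -> KEEP
r=42=101010 popcount=3 -> KEEP
r=43=101011 popcount=4 -> skip
r=44=101100 popcount=3 -> KEEP
r=45=101101 popcount=4 -> skip
r=46=101110 popcount=4 -> skip
r=47=101111 popcount=5 -> skip
r=48=110000 popcount=2 -> skip
r=49=110001 popcount=3 -> KEEP
r=50=110010 popcount=3 -> KEEP
r=51=110011 popcount=4 -> skip
r=52=110100 popcount=3 -> KEEP
r=53=110101 popcount=4 -> skip
r=54=110110 popcount=4 -> skip
r=55=110111 popcount=5 -> skip
r=56=111000 popcount=3 -> KEEP
r=57=111001 popcount=4 -> skip
r=58=111010 popcount=4 -> skip
r=59=111011 popcount=5 -> skip
r=60=111100 popcount=4 -> skip
r=61=111101 popcount=5 -> skip
r=62=111110 popcount=5 -> skip
r=63=111111 popcount=6 -> skip
r=64=1000000 popcount=1 -> skip
r=65=1000001 popcount=2 -> skip
r=66=1000010 popcount=2 -> skip
r=67=1000011 popcount=3 -> KEEP
r=68=1000100 popcount=2 -> skip
Kept rows: 11 13 14 19 21 22 25 26 28 35 37 38 41 42 44 49 50 52 56 67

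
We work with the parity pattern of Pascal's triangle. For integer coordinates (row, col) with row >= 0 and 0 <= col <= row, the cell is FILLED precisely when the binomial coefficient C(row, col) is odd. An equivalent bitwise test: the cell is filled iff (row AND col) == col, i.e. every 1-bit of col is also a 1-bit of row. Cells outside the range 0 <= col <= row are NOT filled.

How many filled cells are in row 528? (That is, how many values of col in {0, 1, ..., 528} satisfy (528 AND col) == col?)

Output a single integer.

Answer: 4

Derivation:
528 in binary = 1000010000
popcount(528) = number of 1-bits in 1000010000 = 2
A col c satisfies (528 AND c) == c iff every set bit of c is also set in 528; each of the 2 set bits of 528 can independently be on or off in c.
count = 2^2 = 4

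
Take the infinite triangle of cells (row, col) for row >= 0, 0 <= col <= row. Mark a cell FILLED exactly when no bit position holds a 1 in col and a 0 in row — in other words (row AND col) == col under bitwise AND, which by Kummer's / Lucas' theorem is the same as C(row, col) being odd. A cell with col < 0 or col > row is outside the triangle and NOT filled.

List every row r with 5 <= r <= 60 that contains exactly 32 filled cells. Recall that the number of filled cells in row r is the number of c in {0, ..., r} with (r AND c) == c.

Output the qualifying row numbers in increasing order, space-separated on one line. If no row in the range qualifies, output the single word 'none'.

Row r has 2^popcount(r) filled cells, so we need popcount(r) = log2(32) = 5.
Scan r = 5..60 and keep those with exactly 5 one-bits:
r=5=101 popcount=2 -> skip
r=6=110 popcount=2 -> skip
r=7=111 popcount=3 -> skip
r=8=1000 popcount=1 -> skip
r=9=1001 popcount=2 -> skip
r=10=1010 popcount=2 -> skip
r=11=1011 popcount=3 -> skip
r=12=1100 popcount=2 -> skip
r=13=1101 popcount=3 -> skip
r=14=1110 popcount=3 -> skip
r=15=1111 popcount=4 -> skip
r=16=10000 popcount=1 -> skip
r=17=10001 popcount=2 -> skip
r=18=10010 popcount=2 -> skip
r=19=10011 popcount=3 -> skip
r=20=10100 popcount=2 -> skip
r=21=10101 popcount=3 -> skip
r=22=10110 popcount=3 -> skip
r=23=10111 popcount=4 -> skip
r=24=11000 popcount=2 -> skip
r=25=11001 popcount=3 -> skip
r=26=11010 popcount=3 -> skip
r=27=11011 popcount=4 -> skip
r=28=11100 popcount=3 -> skip
r=29=11101 popcount=4 -> skip
r=30=11110 popcount=4 -> skip
r=31=11111 popcount=5 -> KEEP
r=32=100000 popcount=1 -> skip
r=33=100001 popcount=2 -> skip
r=34=100010 popcount=2 -> skip
r=35=100011 popcount=3 -> skip
r=36=100100 popcount=2 -> skip
r=37=100101 popcount=3 -> skip
r=38=100110 popcount=3 -> skip
r=39=100111 popcount=4 -> skip
r=40=101000 popcount=2 -> skip
r=41=101001 popcount=3 -> skip
r=42=101010 popcount=3 -> skip
r=43=101011 popcount=4 -> skip
r=44=101100 popcount=3 -> skip
r=45=101101 popcount=4 -> skip
r=46=101110 popcount=4 -> skip
r=47=101111 popcount=5 -> KEEP
r=48=110000 popcount=2 -> skip
r=49=110001 popcount=3 -> skip
r=50=110010 popcount=3 -> skip
r=51=110011 popcount=4 -> skip
r=52=110100 popcount=3 -> skip
r=53=110101 popcount=4 -> skip
r=54=110110 popcount=4 -> skip
r=55=110111 popcount=5 -> KEEP
r=56=111000 popcount=3 -> skip
r=57=111001 popcount=4 -> skip
r=58=111010 popcount=4 -> skip
r=59=111011 popcount=5 -> KEEP
r=60=111100 popcount=4 -> skip
Kept rows: 31 47 55 59

Answer: 31 47 55 59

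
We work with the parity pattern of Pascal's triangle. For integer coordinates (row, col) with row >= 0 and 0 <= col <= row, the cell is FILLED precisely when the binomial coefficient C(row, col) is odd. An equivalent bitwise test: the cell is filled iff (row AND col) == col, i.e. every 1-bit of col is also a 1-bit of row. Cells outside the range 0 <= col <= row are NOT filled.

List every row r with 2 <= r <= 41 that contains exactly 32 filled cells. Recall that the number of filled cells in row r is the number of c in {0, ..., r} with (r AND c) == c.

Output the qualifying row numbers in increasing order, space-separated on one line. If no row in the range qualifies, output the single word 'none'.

Answer: 31

Derivation:
Row r has 2^popcount(r) filled cells, so we need popcount(r) = log2(32) = 5.
Scan r = 2..41 and keep those with exactly 5 one-bits:
r=2=10 popcount=1 -> skip
r=3=11 popcount=2 -> skip
r=4=100 popcount=1 -> skip
r=5=101 popcount=2 -> skip
r=6=110 popcount=2 -> skip
r=7=111 popcount=3 -> skip
r=8=1000 popcount=1 -> skip
r=9=1001 popcount=2 -> skip
r=10=1010 popcount=2 -> skip
r=11=1011 popcount=3 -> skip
r=12=1100 popcount=2 -> skip
r=13=1101 popcount=3 -> skip
r=14=1110 popcount=3 -> skip
r=15=1111 popcount=4 -> skip
r=16=10000 popcount=1 -> skip
r=17=10001 popcount=2 -> skip
r=18=10010 popcount=2 -> skip
r=19=10011 popcount=3 -> skip
r=20=10100 popcount=2 -> skip
r=21=10101 popcount=3 -> skip
r=22=10110 popcount=3 -> skip
r=23=10111 popcount=4 -> skip
r=24=11000 popcount=2 -> skip
r=25=11001 popcount=3 -> skip
r=26=11010 popcount=3 -> skip
r=27=11011 popcount=4 -> skip
r=28=11100 popcount=3 -> skip
r=29=11101 popcount=4 -> skip
r=30=11110 popcount=4 -> skip
r=31=11111 popcount=5 -> KEEP
r=32=100000 popcount=1 -> skip
r=33=100001 popcount=2 -> skip
r=34=100010 popcount=2 -> skip
r=35=100011 popcount=3 -> skip
r=36=100100 popcount=2 -> skip
r=37=100101 popcount=3 -> skip
r=38=100110 popcount=3 -> skip
r=39=100111 popcount=4 -> skip
r=40=101000 popcount=2 -> skip
r=41=101001 popcount=3 -> skip
Kept rows: 31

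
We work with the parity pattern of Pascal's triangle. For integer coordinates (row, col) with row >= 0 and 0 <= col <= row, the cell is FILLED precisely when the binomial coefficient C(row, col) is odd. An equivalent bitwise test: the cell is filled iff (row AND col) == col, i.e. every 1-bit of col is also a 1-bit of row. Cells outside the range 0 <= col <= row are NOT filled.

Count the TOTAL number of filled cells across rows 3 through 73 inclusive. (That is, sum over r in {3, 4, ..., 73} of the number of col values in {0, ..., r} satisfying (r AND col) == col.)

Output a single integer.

r3=11 pc2: +4 =4
r4=100 pc1: +2 =6
r5=101 pc2: +4 =10
r6=110 pc2: +4 =14
r7=111 pc3: +8 =22
r8=1000 pc1: +2 =24
r9=1001 pc2: +4 =28
r10=1010 pc2: +4 =32
r11=1011 pc3: +8 =40
r12=1100 pc2: +4 =44
r13=1101 pc3: +8 =52
r14=1110 pc3: +8 =60
r15=1111 pc4: +16 =76
r16=10000 pc1: +2 =78
r17=10001 pc2: +4 =82
r18=10010 pc2: +4 =86
r19=10011 pc3: +8 =94
r20=10100 pc2: +4 =98
r21=10101 pc3: +8 =106
r22=10110 pc3: +8 =114
r23=10111 pc4: +16 =130
r24=11000 pc2: +4 =134
r25=11001 pc3: +8 =142
r26=11010 pc3: +8 =150
r27=11011 pc4: +16 =166
r28=11100 pc3: +8 =174
r29=11101 pc4: +16 =190
r30=11110 pc4: +16 =206
r31=11111 pc5: +32 =238
r32=100000 pc1: +2 =240
r33=100001 pc2: +4 =244
r34=100010 pc2: +4 =248
r35=100011 pc3: +8 =256
r36=100100 pc2: +4 =260
r37=100101 pc3: +8 =268
r38=100110 pc3: +8 =276
r39=100111 pc4: +16 =292
r40=101000 pc2: +4 =296
r41=101001 pc3: +8 =304
r42=101010 pc3: +8 =312
r43=101011 pc4: +16 =328
r44=101100 pc3: +8 =336
r45=101101 pc4: +16 =352
r46=101110 pc4: +16 =368
r47=101111 pc5: +32 =400
r48=110000 pc2: +4 =404
r49=110001 pc3: +8 =412
r50=110010 pc3: +8 =420
r51=110011 pc4: +16 =436
r52=110100 pc3: +8 =444
r53=110101 pc4: +16 =460
r54=110110 pc4: +16 =476
r55=110111 pc5: +32 =508
r56=111000 pc3: +8 =516
r57=111001 pc4: +16 =532
r58=111010 pc4: +16 =548
r59=111011 pc5: +32 =580
r60=111100 pc4: +16 =596
r61=111101 pc5: +32 =628
r62=111110 pc5: +32 =660
r63=111111 pc6: +64 =724
r64=1000000 pc1: +2 =726
r65=1000001 pc2: +4 =730
r66=1000010 pc2: +4 =734
r67=1000011 pc3: +8 =742
r68=1000100 pc2: +4 =746
r69=1000101 pc3: +8 =754
r70=1000110 pc3: +8 =762
r71=1000111 pc4: +16 =778
r72=1001000 pc2: +4 =782
r73=1001001 pc3: +8 =790

Answer: 790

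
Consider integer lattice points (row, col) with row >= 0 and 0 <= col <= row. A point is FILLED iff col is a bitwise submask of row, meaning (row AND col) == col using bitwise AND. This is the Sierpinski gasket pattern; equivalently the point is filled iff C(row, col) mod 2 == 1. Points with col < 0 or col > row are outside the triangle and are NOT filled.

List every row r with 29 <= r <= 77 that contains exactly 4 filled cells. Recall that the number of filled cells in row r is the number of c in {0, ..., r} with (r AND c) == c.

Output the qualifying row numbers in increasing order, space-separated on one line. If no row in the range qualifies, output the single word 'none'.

Answer: 33 34 36 40 48 65 66 68 72

Derivation:
Row r has 2^popcount(r) filled cells, so we need popcount(r) = log2(4) = 2.
Scan r = 29..77 and keep those with exactly 2 one-bits:
r=29=11101 popcount=4 -> skip
r=30=11110 popcount=4 -> skip
r=31=11111 popcount=5 -> skip
r=32=100000 popcount=1 -> skip
r=33=100001 popcount=2 -> KEEP
r=34=100010 popcount=2 -> KEEP
r=35=100011 popcount=3 -> skip
r=36=100100 popcount=2 -> KEEP
r=37=100101 popcount=3 -> skip
r=38=100110 popcount=3 -> skip
r=39=100111 popcount=4 -> skip
r=40=101000 popcount=2 -> KEEP
r=41=101001 popcount=3 -> skip
r=42=101010 popcount=3 -> skip
r=43=101011 popcount=4 -> skip
r=44=101100 popcount=3 -> skip
r=45=101101 popcount=4 -> skip
r=46=101110 popcount=4 -> skip
r=47=101111 popcount=5 -> skip
r=48=110000 popcount=2 -> KEEP
r=49=110001 popcount=3 -> skip
r=50=110010 popcount=3 -> skip
r=51=110011 popcount=4 -> skip
r=52=110100 popcount=3 -> skip
r=53=110101 popcount=4 -> skip
r=54=110110 popcount=4 -> skip
r=55=110111 popcount=5 -> skip
r=56=111000 popcount=3 -> skip
r=57=111001 popcount=4 -> skip
r=58=111010 popcount=4 -> skip
r=59=111011 popcount=5 -> skip
r=60=111100 popcount=4 -> skip
r=61=111101 popcount=5 -> skip
r=62=111110 popcount=5 -> skip
r=63=111111 popcount=6 -> skip
r=64=1000000 popcount=1 -> skip
r=65=1000001 popcount=2 -> KEEP
r=66=1000010 popcount=2 -> KEEP
r=67=1000011 popcount=3 -> skip
r=68=1000100 popcount=2 -> KEEP
r=69=1000101 popcount=3 -> skip
r=70=1000110 popcount=3 -> skip
r=71=1000111 popcount=4 -> skip
r=72=1001000 popcount=2 -> KEEP
r=73=1001001 popcount=3 -> skip
r=74=1001010 popcount=3 -> skip
r=75=1001011 popcount=4 -> skip
r=76=1001100 popcount=3 -> skip
r=77=1001101 popcount=4 -> skip
Kept rows: 33 34 36 40 48 65 66 68 72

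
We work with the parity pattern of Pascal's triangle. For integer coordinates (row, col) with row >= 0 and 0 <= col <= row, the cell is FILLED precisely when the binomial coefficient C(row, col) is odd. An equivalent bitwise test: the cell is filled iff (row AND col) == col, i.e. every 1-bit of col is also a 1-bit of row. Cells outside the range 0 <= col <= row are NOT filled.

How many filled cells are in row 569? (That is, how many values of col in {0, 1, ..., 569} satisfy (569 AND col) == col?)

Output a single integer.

569 in binary = 1000111001
popcount(569) = number of 1-bits in 1000111001 = 5
A col c satisfies (569 AND c) == c iff every set bit of c is also set in 569; each of the 5 set bits of 569 can independently be on or off in c.
count = 2^5 = 32

Answer: 32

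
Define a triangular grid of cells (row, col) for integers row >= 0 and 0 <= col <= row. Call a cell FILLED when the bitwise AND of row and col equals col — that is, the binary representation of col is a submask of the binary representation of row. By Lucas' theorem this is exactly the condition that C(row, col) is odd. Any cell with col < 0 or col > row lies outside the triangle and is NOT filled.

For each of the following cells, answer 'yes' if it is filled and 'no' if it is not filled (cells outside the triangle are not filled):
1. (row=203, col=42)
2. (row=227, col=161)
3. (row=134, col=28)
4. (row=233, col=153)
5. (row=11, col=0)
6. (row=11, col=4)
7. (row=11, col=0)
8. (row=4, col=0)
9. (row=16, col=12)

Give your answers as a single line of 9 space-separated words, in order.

Answer: no yes no no yes no yes yes no

Derivation:
(203,42): row=0b11001011, col=0b101010, row AND col = 0b1010 = 10; 10 != 42 -> empty
(227,161): row=0b11100011, col=0b10100001, row AND col = 0b10100001 = 161; 161 == 161 -> filled
(134,28): row=0b10000110, col=0b11100, row AND col = 0b100 = 4; 4 != 28 -> empty
(233,153): row=0b11101001, col=0b10011001, row AND col = 0b10001001 = 137; 137 != 153 -> empty
(11,0): row=0b1011, col=0b0, row AND col = 0b0 = 0; 0 == 0 -> filled
(11,4): row=0b1011, col=0b100, row AND col = 0b0 = 0; 0 != 4 -> empty
(11,0): row=0b1011, col=0b0, row AND col = 0b0 = 0; 0 == 0 -> filled
(4,0): row=0b100, col=0b0, row AND col = 0b0 = 0; 0 == 0 -> filled
(16,12): row=0b10000, col=0b1100, row AND col = 0b0 = 0; 0 != 12 -> empty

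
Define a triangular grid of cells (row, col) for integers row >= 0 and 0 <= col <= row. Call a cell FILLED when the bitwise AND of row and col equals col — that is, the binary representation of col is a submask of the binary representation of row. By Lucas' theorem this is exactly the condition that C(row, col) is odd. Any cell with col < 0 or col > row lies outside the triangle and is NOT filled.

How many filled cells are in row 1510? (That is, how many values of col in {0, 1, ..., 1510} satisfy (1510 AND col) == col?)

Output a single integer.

Answer: 128

Derivation:
1510 in binary = 10111100110
popcount(1510) = number of 1-bits in 10111100110 = 7
A col c satisfies (1510 AND c) == c iff every set bit of c is also set in 1510; each of the 7 set bits of 1510 can independently be on or off in c.
count = 2^7 = 128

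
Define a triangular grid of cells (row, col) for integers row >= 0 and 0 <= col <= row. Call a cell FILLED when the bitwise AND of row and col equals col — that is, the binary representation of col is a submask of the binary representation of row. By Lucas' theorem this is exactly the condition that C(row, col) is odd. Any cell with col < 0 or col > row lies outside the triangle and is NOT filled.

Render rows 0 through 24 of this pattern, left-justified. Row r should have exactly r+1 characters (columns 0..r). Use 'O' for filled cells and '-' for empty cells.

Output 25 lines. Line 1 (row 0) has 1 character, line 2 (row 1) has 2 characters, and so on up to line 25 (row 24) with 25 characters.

r0=0: O
r1=1: OO
r2=10: O-O
r3=11: OOOO
r4=100: O---O
r5=101: OO--OO
r6=110: O-O-O-O
r7=111: OOOOOOOO
r8=1000: O-------O
r9=1001: OO------OO
r10=1010: O-O-----O-O
r11=1011: OOOO----OOOO
r12=1100: O---O---O---O
r13=1101: OO--OO--OO--OO
r14=1110: O-O-O-O-O-O-O-O
r15=1111: OOOOOOOOOOOOOOOO
r16=10000: O---------------O
r17=10001: OO--------------OO
r18=10010: O-O-------------O-O
r19=10011: OOOO------------OOOO
r20=10100: O---O-----------O---O
r21=10101: OO--OO----------OO--OO
r22=10110: O-O-O-O---------O-O-O-O
r23=10111: OOOOOOOO--------OOOOOOOO
r24=11000: O-------O-------O-------O

Answer: O
OO
O-O
OOOO
O---O
OO--OO
O-O-O-O
OOOOOOOO
O-------O
OO------OO
O-O-----O-O
OOOO----OOOO
O---O---O---O
OO--OO--OO--OO
O-O-O-O-O-O-O-O
OOOOOOOOOOOOOOOO
O---------------O
OO--------------OO
O-O-------------O-O
OOOO------------OOOO
O---O-----------O---O
OO--OO----------OO--OO
O-O-O-O---------O-O-O-O
OOOOOOOO--------OOOOOOOO
O-------O-------O-------O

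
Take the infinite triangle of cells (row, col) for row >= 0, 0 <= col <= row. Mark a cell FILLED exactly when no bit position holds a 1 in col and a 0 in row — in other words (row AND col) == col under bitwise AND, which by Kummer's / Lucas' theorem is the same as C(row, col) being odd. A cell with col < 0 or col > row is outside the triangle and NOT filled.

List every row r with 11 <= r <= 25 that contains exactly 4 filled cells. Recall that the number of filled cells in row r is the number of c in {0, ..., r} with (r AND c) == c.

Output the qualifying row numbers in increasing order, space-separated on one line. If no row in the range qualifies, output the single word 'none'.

Row r has 2^popcount(r) filled cells, so we need popcount(r) = log2(4) = 2.
Scan r = 11..25 and keep those with exactly 2 one-bits:
r=11=1011 popcount=3 -> skip
r=12=1100 popcount=2 -> KEEP
r=13=1101 popcount=3 -> skip
r=14=1110 popcount=3 -> skip
r=15=1111 popcount=4 -> skip
r=16=10000 popcount=1 -> skip
r=17=10001 popcount=2 -> KEEP
r=18=10010 popcount=2 -> KEEP
r=19=10011 popcount=3 -> skip
r=20=10100 popcount=2 -> KEEP
r=21=10101 popcount=3 -> skip
r=22=10110 popcount=3 -> skip
r=23=10111 popcount=4 -> skip
r=24=11000 popcount=2 -> KEEP
r=25=11001 popcount=3 -> skip
Kept rows: 12 17 18 20 24

Answer: 12 17 18 20 24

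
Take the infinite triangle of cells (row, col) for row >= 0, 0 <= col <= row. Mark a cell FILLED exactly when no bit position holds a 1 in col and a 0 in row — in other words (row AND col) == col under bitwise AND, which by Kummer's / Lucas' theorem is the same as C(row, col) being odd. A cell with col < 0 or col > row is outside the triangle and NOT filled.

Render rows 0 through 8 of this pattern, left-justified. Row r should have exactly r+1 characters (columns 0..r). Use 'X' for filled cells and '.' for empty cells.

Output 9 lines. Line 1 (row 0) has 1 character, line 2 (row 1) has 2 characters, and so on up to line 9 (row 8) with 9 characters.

Answer: X
XX
X.X
XXXX
X...X
XX..XX
X.X.X.X
XXXXXXXX
X.......X

Derivation:
r0=0: X
r1=1: XX
r2=10: X.X
r3=11: XXXX
r4=100: X...X
r5=101: XX..XX
r6=110: X.X.X.X
r7=111: XXXXXXXX
r8=1000: X.......X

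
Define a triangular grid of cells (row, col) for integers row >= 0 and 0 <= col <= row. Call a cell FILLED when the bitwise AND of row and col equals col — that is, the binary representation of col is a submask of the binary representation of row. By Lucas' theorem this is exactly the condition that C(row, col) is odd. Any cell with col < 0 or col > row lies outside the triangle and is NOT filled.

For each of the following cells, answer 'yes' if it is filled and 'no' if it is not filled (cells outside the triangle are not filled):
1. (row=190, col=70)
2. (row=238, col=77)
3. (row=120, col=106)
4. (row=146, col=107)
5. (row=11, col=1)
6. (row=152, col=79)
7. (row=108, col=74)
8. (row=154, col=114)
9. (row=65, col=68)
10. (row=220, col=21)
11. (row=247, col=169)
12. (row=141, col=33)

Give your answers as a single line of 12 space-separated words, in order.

Answer: no no no no yes no no no no no no no

Derivation:
(190,70): row=0b10111110, col=0b1000110, row AND col = 0b110 = 6; 6 != 70 -> empty
(238,77): row=0b11101110, col=0b1001101, row AND col = 0b1001100 = 76; 76 != 77 -> empty
(120,106): row=0b1111000, col=0b1101010, row AND col = 0b1101000 = 104; 104 != 106 -> empty
(146,107): row=0b10010010, col=0b1101011, row AND col = 0b10 = 2; 2 != 107 -> empty
(11,1): row=0b1011, col=0b1, row AND col = 0b1 = 1; 1 == 1 -> filled
(152,79): row=0b10011000, col=0b1001111, row AND col = 0b1000 = 8; 8 != 79 -> empty
(108,74): row=0b1101100, col=0b1001010, row AND col = 0b1001000 = 72; 72 != 74 -> empty
(154,114): row=0b10011010, col=0b1110010, row AND col = 0b10010 = 18; 18 != 114 -> empty
(65,68): col outside [0, 65] -> not filled
(220,21): row=0b11011100, col=0b10101, row AND col = 0b10100 = 20; 20 != 21 -> empty
(247,169): row=0b11110111, col=0b10101001, row AND col = 0b10100001 = 161; 161 != 169 -> empty
(141,33): row=0b10001101, col=0b100001, row AND col = 0b1 = 1; 1 != 33 -> empty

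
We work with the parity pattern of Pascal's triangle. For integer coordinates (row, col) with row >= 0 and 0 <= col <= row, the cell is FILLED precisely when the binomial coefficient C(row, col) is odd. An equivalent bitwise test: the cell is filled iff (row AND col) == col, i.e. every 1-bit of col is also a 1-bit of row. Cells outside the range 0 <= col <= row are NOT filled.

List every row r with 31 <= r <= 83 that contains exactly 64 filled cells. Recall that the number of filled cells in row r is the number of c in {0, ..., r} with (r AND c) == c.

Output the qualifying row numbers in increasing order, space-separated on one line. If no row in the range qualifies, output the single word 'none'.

Row r has 2^popcount(r) filled cells, so we need popcount(r) = log2(64) = 6.
Scan r = 31..83 and keep those with exactly 6 one-bits:
r=31=11111 popcount=5 -> skip
r=32=100000 popcount=1 -> skip
r=33=100001 popcount=2 -> skip
r=34=100010 popcount=2 -> skip
r=35=100011 popcount=3 -> skip
r=36=100100 popcount=2 -> skip
r=37=100101 popcount=3 -> skip
r=38=100110 popcount=3 -> skip
r=39=100111 popcount=4 -> skip
r=40=101000 popcount=2 -> skip
r=41=101001 popcount=3 -> skip
r=42=101010 popcount=3 -> skip
r=43=101011 popcount=4 -> skip
r=44=101100 popcount=3 -> skip
r=45=101101 popcount=4 -> skip
r=46=101110 popcount=4 -> skip
r=47=101111 popcount=5 -> skip
r=48=110000 popcount=2 -> skip
r=49=110001 popcount=3 -> skip
r=50=110010 popcount=3 -> skip
r=51=110011 popcount=4 -> skip
r=52=110100 popcount=3 -> skip
r=53=110101 popcount=4 -> skip
r=54=110110 popcount=4 -> skip
r=55=110111 popcount=5 -> skip
r=56=111000 popcount=3 -> skip
r=57=111001 popcount=4 -> skip
r=58=111010 popcount=4 -> skip
r=59=111011 popcount=5 -> skip
r=60=111100 popcount=4 -> skip
r=61=111101 popcount=5 -> skip
r=62=111110 popcount=5 -> skip
r=63=111111 popcount=6 -> KEEP
r=64=1000000 popcount=1 -> skip
r=65=1000001 popcount=2 -> skip
r=66=1000010 popcount=2 -> skip
r=67=1000011 popcount=3 -> skip
r=68=1000100 popcount=2 -> skip
r=69=1000101 popcount=3 -> skip
r=70=1000110 popcount=3 -> skip
r=71=1000111 popcount=4 -> skip
r=72=1001000 popcount=2 -> skip
r=73=1001001 popcount=3 -> skip
r=74=1001010 popcount=3 -> skip
r=75=1001011 popcount=4 -> skip
r=76=1001100 popcount=3 -> skip
r=77=1001101 popcount=4 -> skip
r=78=1001110 popcount=4 -> skip
r=79=1001111 popcount=5 -> skip
r=80=1010000 popcount=2 -> skip
r=81=1010001 popcount=3 -> skip
r=82=1010010 popcount=3 -> skip
r=83=1010011 popcount=4 -> skip
Kept rows: 63

Answer: 63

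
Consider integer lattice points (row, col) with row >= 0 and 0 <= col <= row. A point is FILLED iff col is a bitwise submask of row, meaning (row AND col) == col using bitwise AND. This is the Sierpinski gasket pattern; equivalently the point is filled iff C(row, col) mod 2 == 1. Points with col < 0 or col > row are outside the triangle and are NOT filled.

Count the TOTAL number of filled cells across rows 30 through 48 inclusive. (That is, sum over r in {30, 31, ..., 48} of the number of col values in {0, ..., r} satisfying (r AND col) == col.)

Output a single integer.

Answer: 214

Derivation:
r30=11110 pc4: +16 =16
r31=11111 pc5: +32 =48
r32=100000 pc1: +2 =50
r33=100001 pc2: +4 =54
r34=100010 pc2: +4 =58
r35=100011 pc3: +8 =66
r36=100100 pc2: +4 =70
r37=100101 pc3: +8 =78
r38=100110 pc3: +8 =86
r39=100111 pc4: +16 =102
r40=101000 pc2: +4 =106
r41=101001 pc3: +8 =114
r42=101010 pc3: +8 =122
r43=101011 pc4: +16 =138
r44=101100 pc3: +8 =146
r45=101101 pc4: +16 =162
r46=101110 pc4: +16 =178
r47=101111 pc5: +32 =210
r48=110000 pc2: +4 =214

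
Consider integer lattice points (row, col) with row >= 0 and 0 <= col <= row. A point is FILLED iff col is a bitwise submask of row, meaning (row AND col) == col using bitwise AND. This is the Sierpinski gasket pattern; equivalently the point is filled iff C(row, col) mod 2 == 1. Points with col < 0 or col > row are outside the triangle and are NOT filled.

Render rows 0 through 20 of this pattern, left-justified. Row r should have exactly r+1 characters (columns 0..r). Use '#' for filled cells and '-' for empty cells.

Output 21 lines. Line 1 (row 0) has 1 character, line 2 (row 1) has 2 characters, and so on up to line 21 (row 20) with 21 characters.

Answer: #
##
#-#
####
#---#
##--##
#-#-#-#
########
#-------#
##------##
#-#-----#-#
####----####
#---#---#---#
##--##--##--##
#-#-#-#-#-#-#-#
################
#---------------#
##--------------##
#-#-------------#-#
####------------####
#---#-----------#---#

Derivation:
r0=0: #
r1=1: ##
r2=10: #-#
r3=11: ####
r4=100: #---#
r5=101: ##--##
r6=110: #-#-#-#
r7=111: ########
r8=1000: #-------#
r9=1001: ##------##
r10=1010: #-#-----#-#
r11=1011: ####----####
r12=1100: #---#---#---#
r13=1101: ##--##--##--##
r14=1110: #-#-#-#-#-#-#-#
r15=1111: ################
r16=10000: #---------------#
r17=10001: ##--------------##
r18=10010: #-#-------------#-#
r19=10011: ####------------####
r20=10100: #---#-----------#---#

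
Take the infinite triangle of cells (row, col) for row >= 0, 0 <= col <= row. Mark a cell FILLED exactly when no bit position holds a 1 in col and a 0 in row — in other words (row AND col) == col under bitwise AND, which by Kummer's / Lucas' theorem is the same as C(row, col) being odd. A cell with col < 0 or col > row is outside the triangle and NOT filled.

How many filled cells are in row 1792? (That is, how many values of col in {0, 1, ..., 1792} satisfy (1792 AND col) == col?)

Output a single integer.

Answer: 8

Derivation:
1792 in binary = 11100000000
popcount(1792) = number of 1-bits in 11100000000 = 3
A col c satisfies (1792 AND c) == c iff every set bit of c is also set in 1792; each of the 3 set bits of 1792 can independently be on or off in c.
count = 2^3 = 8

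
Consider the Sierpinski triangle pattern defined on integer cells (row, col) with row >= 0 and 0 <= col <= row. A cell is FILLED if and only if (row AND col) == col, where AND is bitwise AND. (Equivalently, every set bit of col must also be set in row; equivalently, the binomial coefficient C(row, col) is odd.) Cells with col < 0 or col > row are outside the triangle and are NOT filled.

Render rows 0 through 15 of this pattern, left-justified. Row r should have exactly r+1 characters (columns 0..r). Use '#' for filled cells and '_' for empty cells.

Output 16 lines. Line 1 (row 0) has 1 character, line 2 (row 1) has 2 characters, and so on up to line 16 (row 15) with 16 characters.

Answer: #
##
#_#
####
#___#
##__##
#_#_#_#
########
#_______#
##______##
#_#_____#_#
####____####
#___#___#___#
##__##__##__##
#_#_#_#_#_#_#_#
################

Derivation:
r0=0: #
r1=1: ##
r2=10: #_#
r3=11: ####
r4=100: #___#
r5=101: ##__##
r6=110: #_#_#_#
r7=111: ########
r8=1000: #_______#
r9=1001: ##______##
r10=1010: #_#_____#_#
r11=1011: ####____####
r12=1100: #___#___#___#
r13=1101: ##__##__##__##
r14=1110: #_#_#_#_#_#_#_#
r15=1111: ################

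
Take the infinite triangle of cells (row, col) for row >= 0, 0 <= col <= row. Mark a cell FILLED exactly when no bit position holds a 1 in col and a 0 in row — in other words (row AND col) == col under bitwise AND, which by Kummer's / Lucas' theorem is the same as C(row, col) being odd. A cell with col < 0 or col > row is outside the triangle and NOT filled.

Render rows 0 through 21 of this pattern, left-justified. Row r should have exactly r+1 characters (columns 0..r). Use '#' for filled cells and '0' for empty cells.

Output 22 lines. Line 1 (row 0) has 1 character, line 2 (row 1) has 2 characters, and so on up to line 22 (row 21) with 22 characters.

r0=0: #
r1=1: ##
r2=10: #0#
r3=11: ####
r4=100: #000#
r5=101: ##00##
r6=110: #0#0#0#
r7=111: ########
r8=1000: #0000000#
r9=1001: ##000000##
r10=1010: #0#00000#0#
r11=1011: ####0000####
r12=1100: #000#000#000#
r13=1101: ##00##00##00##
r14=1110: #0#0#0#0#0#0#0#
r15=1111: ################
r16=10000: #000000000000000#
r17=10001: ##00000000000000##
r18=10010: #0#0000000000000#0#
r19=10011: ####000000000000####
r20=10100: #000#00000000000#000#
r21=10101: ##00##0000000000##00##

Answer: #
##
#0#
####
#000#
##00##
#0#0#0#
########
#0000000#
##000000##
#0#00000#0#
####0000####
#000#000#000#
##00##00##00##
#0#0#0#0#0#0#0#
################
#000000000000000#
##00000000000000##
#0#0000000000000#0#
####000000000000####
#000#00000000000#000#
##00##0000000000##00##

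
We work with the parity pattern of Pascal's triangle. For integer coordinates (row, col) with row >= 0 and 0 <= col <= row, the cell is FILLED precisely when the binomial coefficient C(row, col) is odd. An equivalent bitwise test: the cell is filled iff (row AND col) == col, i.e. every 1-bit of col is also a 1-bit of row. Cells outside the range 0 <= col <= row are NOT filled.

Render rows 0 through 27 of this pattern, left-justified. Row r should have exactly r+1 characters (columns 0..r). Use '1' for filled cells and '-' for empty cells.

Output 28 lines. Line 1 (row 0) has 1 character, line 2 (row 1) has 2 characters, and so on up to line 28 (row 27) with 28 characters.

Answer: 1
11
1-1
1111
1---1
11--11
1-1-1-1
11111111
1-------1
11------11
1-1-----1-1
1111----1111
1---1---1---1
11--11--11--11
1-1-1-1-1-1-1-1
1111111111111111
1---------------1
11--------------11
1-1-------------1-1
1111------------1111
1---1-----------1---1
11--11----------11--11
1-1-1-1---------1-1-1-1
11111111--------11111111
1-------1-------1-------1
11------11------11------11
1-1-----1-1-----1-1-----1-1
1111----1111----1111----1111

Derivation:
r0=0: 1
r1=1: 11
r2=10: 1-1
r3=11: 1111
r4=100: 1---1
r5=101: 11--11
r6=110: 1-1-1-1
r7=111: 11111111
r8=1000: 1-------1
r9=1001: 11------11
r10=1010: 1-1-----1-1
r11=1011: 1111----1111
r12=1100: 1---1---1---1
r13=1101: 11--11--11--11
r14=1110: 1-1-1-1-1-1-1-1
r15=1111: 1111111111111111
r16=10000: 1---------------1
r17=10001: 11--------------11
r18=10010: 1-1-------------1-1
r19=10011: 1111------------1111
r20=10100: 1---1-----------1---1
r21=10101: 11--11----------11--11
r22=10110: 1-1-1-1---------1-1-1-1
r23=10111: 11111111--------11111111
r24=11000: 1-------1-------1-------1
r25=11001: 11------11------11------11
r26=11010: 1-1-----1-1-----1-1-----1-1
r27=11011: 1111----1111----1111----1111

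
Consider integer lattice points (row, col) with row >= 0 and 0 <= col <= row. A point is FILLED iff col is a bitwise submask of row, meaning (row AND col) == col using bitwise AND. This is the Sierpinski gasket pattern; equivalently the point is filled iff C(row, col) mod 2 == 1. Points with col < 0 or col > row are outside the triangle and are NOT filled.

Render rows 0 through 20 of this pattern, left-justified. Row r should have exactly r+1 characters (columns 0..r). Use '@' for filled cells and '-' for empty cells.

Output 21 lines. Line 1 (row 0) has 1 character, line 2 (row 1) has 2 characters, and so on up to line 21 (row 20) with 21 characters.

Answer: @
@@
@-@
@@@@
@---@
@@--@@
@-@-@-@
@@@@@@@@
@-------@
@@------@@
@-@-----@-@
@@@@----@@@@
@---@---@---@
@@--@@--@@--@@
@-@-@-@-@-@-@-@
@@@@@@@@@@@@@@@@
@---------------@
@@--------------@@
@-@-------------@-@
@@@@------------@@@@
@---@-----------@---@

Derivation:
r0=0: @
r1=1: @@
r2=10: @-@
r3=11: @@@@
r4=100: @---@
r5=101: @@--@@
r6=110: @-@-@-@
r7=111: @@@@@@@@
r8=1000: @-------@
r9=1001: @@------@@
r10=1010: @-@-----@-@
r11=1011: @@@@----@@@@
r12=1100: @---@---@---@
r13=1101: @@--@@--@@--@@
r14=1110: @-@-@-@-@-@-@-@
r15=1111: @@@@@@@@@@@@@@@@
r16=10000: @---------------@
r17=10001: @@--------------@@
r18=10010: @-@-------------@-@
r19=10011: @@@@------------@@@@
r20=10100: @---@-----------@---@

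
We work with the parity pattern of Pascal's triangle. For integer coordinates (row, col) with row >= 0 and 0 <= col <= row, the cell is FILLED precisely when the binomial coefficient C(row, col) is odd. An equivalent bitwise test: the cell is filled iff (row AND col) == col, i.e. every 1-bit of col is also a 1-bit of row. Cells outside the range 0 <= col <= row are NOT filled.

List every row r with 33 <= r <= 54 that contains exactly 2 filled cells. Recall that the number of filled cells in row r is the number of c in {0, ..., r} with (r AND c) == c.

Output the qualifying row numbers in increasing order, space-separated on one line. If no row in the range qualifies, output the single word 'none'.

Row r has 2^popcount(r) filled cells, so we need popcount(r) = log2(2) = 1.
Scan r = 33..54 and keep those with exactly 1 one-bits:
r=33=100001 popcount=2 -> skip
r=34=100010 popcount=2 -> skip
r=35=100011 popcount=3 -> skip
r=36=100100 popcount=2 -> skip
r=37=100101 popcount=3 -> skip
r=38=100110 popcount=3 -> skip
r=39=100111 popcount=4 -> skip
r=40=101000 popcount=2 -> skip
r=41=101001 popcount=3 -> skip
r=42=101010 popcount=3 -> skip
r=43=101011 popcount=4 -> skip
r=44=101100 popcount=3 -> skip
r=45=101101 popcount=4 -> skip
r=46=101110 popcount=4 -> skip
r=47=101111 popcount=5 -> skip
r=48=110000 popcount=2 -> skip
r=49=110001 popcount=3 -> skip
r=50=110010 popcount=3 -> skip
r=51=110011 popcount=4 -> skip
r=52=110100 popcount=3 -> skip
r=53=110101 popcount=4 -> skip
r=54=110110 popcount=4 -> skip
Kept rows: none

Answer: none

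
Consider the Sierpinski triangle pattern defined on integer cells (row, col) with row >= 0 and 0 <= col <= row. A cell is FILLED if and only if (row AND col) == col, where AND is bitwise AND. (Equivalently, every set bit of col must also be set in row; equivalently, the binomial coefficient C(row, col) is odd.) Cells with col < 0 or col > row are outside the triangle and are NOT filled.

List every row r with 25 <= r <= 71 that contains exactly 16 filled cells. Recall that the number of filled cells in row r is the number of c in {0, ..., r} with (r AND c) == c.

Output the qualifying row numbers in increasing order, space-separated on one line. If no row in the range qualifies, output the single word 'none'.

Row r has 2^popcount(r) filled cells, so we need popcount(r) = log2(16) = 4.
Scan r = 25..71 and keep those with exactly 4 one-bits:
r=25=11001 popcount=3 -> skip
r=26=11010 popcount=3 -> skip
r=27=11011 popcount=4 -> KEEP
r=28=11100 popcount=3 -> skip
r=29=11101 popcount=4 -> KEEP
r=30=11110 popcount=4 -> KEEP
r=31=11111 popcount=5 -> skip
r=32=100000 popcount=1 -> skip
r=33=100001 popcount=2 -> skip
r=34=100010 popcount=2 -> skip
r=35=100011 popcount=3 -> skip
r=36=100100 popcount=2 -> skip
r=37=100101 popcount=3 -> skip
r=38=100110 popcount=3 -> skip
r=39=100111 popcount=4 -> KEEP
r=40=101000 popcount=2 -> skip
r=41=101001 popcount=3 -> skip
r=42=101010 popcount=3 -> skip
r=43=101011 popcount=4 -> KEEP
r=44=101100 popcount=3 -> skip
r=45=101101 popcount=4 -> KEEP
r=46=101110 popcount=4 -> KEEP
r=47=101111 popcount=5 -> skip
r=48=110000 popcount=2 -> skip
r=49=110001 popcount=3 -> skip
r=50=110010 popcount=3 -> skip
r=51=110011 popcount=4 -> KEEP
r=52=110100 popcount=3 -> skip
r=53=110101 popcount=4 -> KEEP
r=54=110110 popcount=4 -> KEEP
r=55=110111 popcount=5 -> skip
r=56=111000 popcount=3 -> skip
r=57=111001 popcount=4 -> KEEP
r=58=111010 popcount=4 -> KEEP
r=59=111011 popcount=5 -> skip
r=60=111100 popcount=4 -> KEEP
r=61=111101 popcount=5 -> skip
r=62=111110 popcount=5 -> skip
r=63=111111 popcount=6 -> skip
r=64=1000000 popcount=1 -> skip
r=65=1000001 popcount=2 -> skip
r=66=1000010 popcount=2 -> skip
r=67=1000011 popcount=3 -> skip
r=68=1000100 popcount=2 -> skip
r=69=1000101 popcount=3 -> skip
r=70=1000110 popcount=3 -> skip
r=71=1000111 popcount=4 -> KEEP
Kept rows: 27 29 30 39 43 45 46 51 53 54 57 58 60 71

Answer: 27 29 30 39 43 45 46 51 53 54 57 58 60 71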